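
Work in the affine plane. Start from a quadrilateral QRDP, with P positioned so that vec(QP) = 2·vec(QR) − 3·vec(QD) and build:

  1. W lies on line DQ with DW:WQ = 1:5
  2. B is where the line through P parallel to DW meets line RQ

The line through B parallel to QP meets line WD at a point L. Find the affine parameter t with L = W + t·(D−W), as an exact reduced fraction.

t = 13

Choose coordinates Q = (0, 0), R = (1, 0), D = (0, 1), P = (2, -3).
1. W lies on line DQ with DW:WQ = 1:5 ⇒ W = (0, 5/6)
2. B is where the line through P parallel to DW meets line RQ ⇒ B = (2, 0)
through B parallel to QP: direction (2, -3); meets WD at L = (0, 3)
L = W + t·(D−W) with t = 13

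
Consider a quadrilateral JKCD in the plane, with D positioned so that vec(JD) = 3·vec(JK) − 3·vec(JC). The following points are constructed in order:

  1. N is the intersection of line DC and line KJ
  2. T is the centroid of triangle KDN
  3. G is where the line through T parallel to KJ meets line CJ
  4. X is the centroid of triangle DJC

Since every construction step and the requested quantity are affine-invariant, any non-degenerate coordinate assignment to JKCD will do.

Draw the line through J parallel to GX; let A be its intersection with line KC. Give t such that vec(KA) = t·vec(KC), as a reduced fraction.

Choose coordinates J = (0, 0), K = (1, 0), C = (0, 1), D = (3, -3).
1. N is the intersection of line DC and line KJ ⇒ N = (3/4, 0)
2. T is the centroid of triangle KDN ⇒ T = (19/12, -1)
3. G is where the line through T parallel to KJ meets line CJ ⇒ G = (0, -1)
4. X is the centroid of triangle DJC ⇒ X = (1, -2/3)
through J parallel to GX: direction (1, 1/3); meets KC at A = (3/4, 1/4)
A = K + t·(C−K) with t = 1/4

t = 1/4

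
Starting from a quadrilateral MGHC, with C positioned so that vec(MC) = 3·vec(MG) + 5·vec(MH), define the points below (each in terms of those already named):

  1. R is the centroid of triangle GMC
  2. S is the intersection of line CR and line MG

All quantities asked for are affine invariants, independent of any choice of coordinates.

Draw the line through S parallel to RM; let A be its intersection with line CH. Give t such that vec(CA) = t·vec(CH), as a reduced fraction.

t = 15/2

Choose coordinates M = (0, 0), G = (1, 0), H = (0, 1), C = (3, 5).
1. R is the centroid of triangle GMC ⇒ R = (4/3, 5/3)
2. S is the intersection of line CR and line MG ⇒ S = (1/2, 0)
through S parallel to RM: direction (-4/3, -5/3); meets CH at A = (-39/2, -25)
A = C + t·(H−C) with t = 15/2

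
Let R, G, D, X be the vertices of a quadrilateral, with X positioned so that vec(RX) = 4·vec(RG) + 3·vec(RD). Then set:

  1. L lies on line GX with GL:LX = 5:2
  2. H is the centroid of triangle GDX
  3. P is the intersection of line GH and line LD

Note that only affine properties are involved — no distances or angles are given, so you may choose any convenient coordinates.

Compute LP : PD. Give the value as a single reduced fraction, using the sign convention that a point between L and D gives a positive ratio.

Assign R = (0, 0), G = (1, 0), D = (0, 1), X = (4, 3) — the answer is frame-independent, so this choice is without loss of generality.
1. L lies on line GX with GL:LX = 5:2 ⇒ L = (22/7, 15/7)
2. H is the centroid of triangle GDX ⇒ H = (5/3, 4/3)
3. P is the intersection of line GH and line LD ⇒ P = (11/6, 5/3)
P = L + t·(D−L) with t = 5/12, so LP:PD = t:(1−t) = 5/12:7/12

LP:PD = 5/7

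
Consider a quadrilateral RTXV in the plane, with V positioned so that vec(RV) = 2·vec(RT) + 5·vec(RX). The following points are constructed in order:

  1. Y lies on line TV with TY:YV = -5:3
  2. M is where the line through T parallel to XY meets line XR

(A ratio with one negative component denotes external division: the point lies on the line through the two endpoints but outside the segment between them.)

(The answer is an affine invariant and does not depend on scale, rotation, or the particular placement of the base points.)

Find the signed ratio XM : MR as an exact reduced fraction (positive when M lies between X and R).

XM:MR = -30/23

Set R = (0, 0), T = (1, 0), X = (0, 1), V = (2, 5); any affine frame gives the same invariant.
1. Y lies on line TV with TY:YV = -5:3 ⇒ Y = (7/2, 25/2)
2. M is where the line through T parallel to XY meets line XR ⇒ M = (0, -23/7)
M = X + t·(R−X) with t = 30/7, so XM:MR = t:(1−t) = 30/7:-23/7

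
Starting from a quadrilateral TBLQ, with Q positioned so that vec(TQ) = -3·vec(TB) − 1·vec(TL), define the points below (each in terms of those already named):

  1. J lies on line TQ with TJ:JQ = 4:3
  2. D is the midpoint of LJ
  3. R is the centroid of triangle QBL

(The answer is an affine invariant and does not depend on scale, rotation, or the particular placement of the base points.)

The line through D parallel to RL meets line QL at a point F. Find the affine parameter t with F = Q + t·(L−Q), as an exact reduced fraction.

Choose coordinates T = (0, 0), B = (1, 0), L = (0, 1), Q = (-3, -1).
1. J lies on line TQ with TJ:JQ = 4:3 ⇒ J = (-12/7, -4/7)
2. D is the midpoint of LJ ⇒ D = (-6/7, 3/14)
3. R is the centroid of triangle QBL ⇒ R = (-2/3, 0)
through D parallel to RL: direction (2/3, 1); meets QL at F = (-3/5, 3/5)
F = Q + t·(L−Q) with t = 4/5

t = 4/5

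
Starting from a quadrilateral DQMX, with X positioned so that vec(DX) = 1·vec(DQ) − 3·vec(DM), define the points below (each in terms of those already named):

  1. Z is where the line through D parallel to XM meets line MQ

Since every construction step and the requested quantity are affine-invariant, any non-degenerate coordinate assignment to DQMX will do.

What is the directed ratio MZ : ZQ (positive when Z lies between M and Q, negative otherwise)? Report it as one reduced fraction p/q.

Set D = (0, 0), Q = (1, 0), M = (0, 1), X = (1, -3); any affine frame gives the same invariant.
1. Z is where the line through D parallel to XM meets line MQ ⇒ Z = (-1/3, 4/3)
Z = M + t·(Q−M) with t = -1/3, so MZ:ZQ = t:(1−t) = -1/3:4/3

MZ:ZQ = -1/4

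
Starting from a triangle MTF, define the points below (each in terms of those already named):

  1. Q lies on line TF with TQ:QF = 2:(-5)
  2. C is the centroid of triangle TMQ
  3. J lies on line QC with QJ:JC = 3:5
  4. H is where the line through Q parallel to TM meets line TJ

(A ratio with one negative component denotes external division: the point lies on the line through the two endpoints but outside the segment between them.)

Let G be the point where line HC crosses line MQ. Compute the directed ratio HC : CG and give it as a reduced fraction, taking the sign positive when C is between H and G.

Assign M = (0, 0), T = (1, 0), F = (0, 1) — the answer is frame-independent, so this choice is without loss of generality.
1. Q lies on line TF with TQ:QF = 2:(-5) ⇒ Q = (5/3, -2/3)
2. C is the centroid of triangle TMQ ⇒ C = (8/9, -2/9)
3. J lies on line QC with QJ:JC = 3:5 ⇒ J = (11/8, -1/2)
4. H is where the line through Q parallel to TM meets line TJ ⇒ H = (3/2, -2/3)
line HC meets MQ at G = (35/27, -14/27)
C = H + t·(G−H) with t = 3, so HC:CG = 3:-2

HC:CG = -3/2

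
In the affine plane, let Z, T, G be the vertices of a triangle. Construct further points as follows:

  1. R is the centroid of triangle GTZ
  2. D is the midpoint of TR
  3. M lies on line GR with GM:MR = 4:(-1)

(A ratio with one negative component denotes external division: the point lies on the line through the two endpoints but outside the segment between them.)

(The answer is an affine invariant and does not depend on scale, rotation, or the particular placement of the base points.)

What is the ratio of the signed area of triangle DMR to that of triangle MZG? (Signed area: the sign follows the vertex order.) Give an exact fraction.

Assign Z = (0, 0), T = (1, 0), G = (0, 1) — the answer is frame-independent, so this choice is without loss of generality.
1. R is the centroid of triangle GTZ ⇒ R = (1/3, 1/3)
2. D is the midpoint of TR ⇒ D = (2/3, 1/6)
3. M lies on line GR with GM:MR = 4:(-1) ⇒ M = (4/9, 1/9)
2·[DMR] = -1/18, 2·[MZG] = -4/9
[DMR]:[MZG] = -1/18:-4/9 = 1/8

[DMR]:[MZG] = 1/8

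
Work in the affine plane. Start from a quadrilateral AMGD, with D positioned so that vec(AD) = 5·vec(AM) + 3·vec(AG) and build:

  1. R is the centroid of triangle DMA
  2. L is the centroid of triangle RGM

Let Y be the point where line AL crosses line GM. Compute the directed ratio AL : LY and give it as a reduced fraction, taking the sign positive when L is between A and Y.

Set A = (0, 0), M = (1, 0), G = (0, 1), D = (5, 3); any affine frame gives the same invariant.
1. R is the centroid of triangle DMA ⇒ R = (2, 1)
2. L is the centroid of triangle RGM ⇒ L = (1, 2/3)
line AL meets GM at Y = (3/5, 2/5)
L = A + t·(Y−A) with t = 5/3, so AL:LY = 5/3:-2/3

AL:LY = -5/2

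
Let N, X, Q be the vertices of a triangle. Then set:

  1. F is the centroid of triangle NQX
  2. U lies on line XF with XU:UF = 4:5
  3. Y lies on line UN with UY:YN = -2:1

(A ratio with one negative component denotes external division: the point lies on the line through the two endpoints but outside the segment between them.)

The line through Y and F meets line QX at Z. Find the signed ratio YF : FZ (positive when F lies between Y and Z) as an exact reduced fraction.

YF:FZ = 41/9

Work in coordinates with N = (0, 0), X = (1, 0), Q = (0, 1).
1. F is the centroid of triangle NQX ⇒ F = (1/3, 1/3)
2. U lies on line XF with XU:UF = 4:5 ⇒ U = (19/27, 4/27)
3. Y lies on line UN with UY:YN = -2:1 ⇒ Y = (-19/27, -4/27)
line YF meets QX at Z = (23/41, 18/41)
F = Y + t·(Z−Y) with t = 41/50, so YF:FZ = 41/50:9/50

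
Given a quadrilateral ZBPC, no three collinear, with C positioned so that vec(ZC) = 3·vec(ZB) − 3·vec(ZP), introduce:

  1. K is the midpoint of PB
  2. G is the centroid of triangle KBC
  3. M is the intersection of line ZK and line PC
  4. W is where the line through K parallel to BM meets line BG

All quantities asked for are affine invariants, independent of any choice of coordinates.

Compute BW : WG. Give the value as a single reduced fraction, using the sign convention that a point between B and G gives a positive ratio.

BW:WG = -3/14

Work in coordinates with Z = (0, 0), B = (1, 0), P = (0, 1), C = (3, -3).
1. K is the midpoint of PB ⇒ K = (1/2, 1/2)
2. G is the centroid of triangle KBC ⇒ G = (3/2, -5/6)
3. M is the intersection of line ZK and line PC ⇒ M = (3/7, 3/7)
4. W is where the line through K parallel to BM meets line BG ⇒ W = (19/22, 5/22)
W = B + t·(G−B) with t = -3/11, so BW:WG = t:(1−t) = -3/11:14/11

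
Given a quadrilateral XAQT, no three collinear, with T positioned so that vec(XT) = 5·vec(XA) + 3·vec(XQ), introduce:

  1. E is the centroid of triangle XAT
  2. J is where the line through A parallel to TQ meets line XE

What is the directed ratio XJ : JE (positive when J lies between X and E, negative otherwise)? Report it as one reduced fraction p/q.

XJ:JE = -2/3

Choose coordinates X = (0, 0), A = (1, 0), Q = (0, 1), T = (5, 3).
1. E is the centroid of triangle XAT ⇒ E = (2, 1)
2. J is where the line through A parallel to TQ meets line XE ⇒ J = (-4, -2)
J = X + t·(E−X) with t = -2, so XJ:JE = t:(1−t) = -2:3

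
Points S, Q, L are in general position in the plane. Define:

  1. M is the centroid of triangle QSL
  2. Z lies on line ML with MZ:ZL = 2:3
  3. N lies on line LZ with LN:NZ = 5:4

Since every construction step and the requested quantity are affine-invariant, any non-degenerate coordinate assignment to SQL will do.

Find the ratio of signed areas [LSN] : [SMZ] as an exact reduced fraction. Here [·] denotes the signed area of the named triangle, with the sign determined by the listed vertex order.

[LSN]:[SMZ] = 5/6

Work in coordinates with S = (0, 0), Q = (1, 0), L = (0, 1).
1. M is the centroid of triangle QSL ⇒ M = (1/3, 1/3)
2. Z lies on line ML with MZ:ZL = 2:3 ⇒ Z = (1/5, 3/5)
3. N lies on line LZ with LN:NZ = 5:4 ⇒ N = (1/9, 7/9)
2·[LSN] = 1/9, 2·[SMZ] = 2/15
[LSN]:[SMZ] = 1/9:2/15 = 5/6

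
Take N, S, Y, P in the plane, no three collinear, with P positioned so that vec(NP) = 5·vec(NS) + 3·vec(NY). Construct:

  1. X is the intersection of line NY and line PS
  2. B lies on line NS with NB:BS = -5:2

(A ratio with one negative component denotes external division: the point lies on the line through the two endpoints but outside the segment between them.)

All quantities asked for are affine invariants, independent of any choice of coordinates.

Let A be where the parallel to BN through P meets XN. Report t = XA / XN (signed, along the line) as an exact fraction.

t = 5

Choose coordinates N = (0, 0), S = (1, 0), Y = (0, 1), P = (5, 3).
1. X is the intersection of line NY and line PS ⇒ X = (0, -3/4)
2. B lies on line NS with NB:BS = -5:2 ⇒ B = (5/3, 0)
through P parallel to BN: direction (-5/3, 0); meets XN at A = (0, 3)
A = X + t·(N−X) with t = 5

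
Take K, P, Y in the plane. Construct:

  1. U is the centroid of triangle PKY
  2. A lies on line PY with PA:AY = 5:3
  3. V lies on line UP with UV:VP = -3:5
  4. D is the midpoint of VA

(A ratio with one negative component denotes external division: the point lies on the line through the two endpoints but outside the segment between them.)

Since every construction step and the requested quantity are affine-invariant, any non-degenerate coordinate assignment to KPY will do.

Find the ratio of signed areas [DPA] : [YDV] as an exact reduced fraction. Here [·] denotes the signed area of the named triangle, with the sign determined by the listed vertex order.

Work in coordinates with K = (0, 0), P = (1, 0), Y = (0, 1).
1. U is the centroid of triangle PKY ⇒ U = (1/3, 1/3)
2. A lies on line PY with PA:AY = 5:3 ⇒ A = (3/8, 5/8)
3. V lies on line UP with UV:VP = -3:5 ⇒ V = (-2/3, 5/6)
4. D is the midpoint of VA ⇒ D = (-7/48, 35/48)
2·[DPA] = 25/96, 2·[YDV] = -5/32
[DPA]:[YDV] = 25/96:-5/32 = -5/3

[DPA]:[YDV] = -5/3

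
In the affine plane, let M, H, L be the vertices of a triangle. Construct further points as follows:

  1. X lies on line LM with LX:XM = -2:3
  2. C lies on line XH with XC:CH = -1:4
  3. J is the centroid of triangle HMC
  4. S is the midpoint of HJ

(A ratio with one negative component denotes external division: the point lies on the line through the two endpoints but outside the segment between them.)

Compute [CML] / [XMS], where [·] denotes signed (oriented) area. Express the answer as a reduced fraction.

Work in coordinates with M = (0, 0), H = (1, 0), L = (0, 1).
1. X lies on line LM with LX:XM = -2:3 ⇒ X = (0, 3)
2. C lies on line XH with XC:CH = -1:4 ⇒ C = (-1/3, 4)
3. J is the centroid of triangle HMC ⇒ J = (2/9, 4/3)
4. S is the midpoint of HJ ⇒ S = (11/18, 2/3)
2·[CML] = 1/3, 2·[XMS] = 11/6
[CML]:[XMS] = 1/3:11/6 = 2/11

[CML]:[XMS] = 2/11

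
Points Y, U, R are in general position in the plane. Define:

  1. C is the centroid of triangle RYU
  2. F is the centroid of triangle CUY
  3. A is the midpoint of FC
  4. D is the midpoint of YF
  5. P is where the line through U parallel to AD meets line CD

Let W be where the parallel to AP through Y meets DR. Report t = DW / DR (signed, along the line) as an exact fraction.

t = 11/37

Assign Y = (0, 0), U = (1, 0), R = (0, 1) — the answer is frame-independent, so this choice is without loss of generality.
1. C is the centroid of triangle RYU ⇒ C = (1/3, 1/3)
2. F is the centroid of triangle CUY ⇒ F = (4/9, 1/9)
3. A is the midpoint of FC ⇒ A = (7/18, 2/9)
4. D is the midpoint of YF ⇒ D = (2/9, 1/18)
5. P is where the line through U parallel to AD meets line CD ⇒ P = (-1/3, -4/3)
through Y parallel to AP: direction (-13/18, -14/9); meets DR at W = (52/333, 112/333)
W = D + t·(R−D) with t = 11/37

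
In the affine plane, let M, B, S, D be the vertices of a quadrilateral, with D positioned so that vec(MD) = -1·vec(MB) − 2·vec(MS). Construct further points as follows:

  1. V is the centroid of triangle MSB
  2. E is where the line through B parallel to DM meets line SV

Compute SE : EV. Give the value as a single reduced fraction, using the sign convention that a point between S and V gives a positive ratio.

SE:EV = -9/5

Set M = (0, 0), B = (1, 0), S = (0, 1), D = (-1, -2); any affine frame gives the same invariant.
1. V is the centroid of triangle MSB ⇒ V = (1/3, 1/3)
2. E is where the line through B parallel to DM meets line SV ⇒ E = (3/4, -1/2)
E = S + t·(V−S) with t = 9/4, so SE:EV = t:(1−t) = 9/4:-5/4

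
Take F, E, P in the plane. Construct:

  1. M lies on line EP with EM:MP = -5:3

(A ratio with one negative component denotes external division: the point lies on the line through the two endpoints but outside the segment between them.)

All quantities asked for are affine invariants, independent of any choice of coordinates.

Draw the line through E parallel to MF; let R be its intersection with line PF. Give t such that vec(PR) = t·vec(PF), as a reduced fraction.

t = -2/3

Set F = (0, 0), E = (1, 0), P = (0, 1); any affine frame gives the same invariant.
1. M lies on line EP with EM:MP = -5:3 ⇒ M = (-3/2, 5/2)
through E parallel to MF: direction (3/2, -5/2); meets PF at R = (0, 5/3)
R = P + t·(F−P) with t = -2/3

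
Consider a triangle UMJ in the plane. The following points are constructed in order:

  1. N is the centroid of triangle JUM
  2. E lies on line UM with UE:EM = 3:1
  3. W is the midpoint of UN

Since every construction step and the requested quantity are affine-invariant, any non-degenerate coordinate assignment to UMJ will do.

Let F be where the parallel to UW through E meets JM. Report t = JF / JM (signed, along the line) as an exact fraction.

t = 7/8

Work in coordinates with U = (0, 0), M = (1, 0), J = (0, 1).
1. N is the centroid of triangle JUM ⇒ N = (1/3, 1/3)
2. E lies on line UM with UE:EM = 3:1 ⇒ E = (3/4, 0)
3. W is the midpoint of UN ⇒ W = (1/6, 1/6)
through E parallel to UW: direction (1/6, 1/6); meets JM at F = (7/8, 1/8)
F = J + t·(M−J) with t = 7/8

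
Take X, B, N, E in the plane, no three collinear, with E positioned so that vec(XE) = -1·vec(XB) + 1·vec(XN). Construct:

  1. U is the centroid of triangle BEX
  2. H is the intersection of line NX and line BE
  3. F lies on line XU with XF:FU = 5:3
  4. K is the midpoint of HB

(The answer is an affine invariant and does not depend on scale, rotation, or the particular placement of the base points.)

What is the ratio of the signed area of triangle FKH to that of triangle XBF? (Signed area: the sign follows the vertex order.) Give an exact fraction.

[FKH]:[XBF] = 7/10

Work in coordinates with X = (0, 0), B = (1, 0), N = (0, 1), E = (-1, 1).
1. U is the centroid of triangle BEX ⇒ U = (0, 1/3)
2. H is the intersection of line NX and line BE ⇒ H = (0, 1/2)
3. F lies on line XU with XF:FU = 5:3 ⇒ F = (0, 5/24)
4. K is the midpoint of HB ⇒ K = (1/2, 1/4)
2·[FKH] = 7/48, 2·[XBF] = 5/24
[FKH]:[XBF] = 7/48:5/24 = 7/10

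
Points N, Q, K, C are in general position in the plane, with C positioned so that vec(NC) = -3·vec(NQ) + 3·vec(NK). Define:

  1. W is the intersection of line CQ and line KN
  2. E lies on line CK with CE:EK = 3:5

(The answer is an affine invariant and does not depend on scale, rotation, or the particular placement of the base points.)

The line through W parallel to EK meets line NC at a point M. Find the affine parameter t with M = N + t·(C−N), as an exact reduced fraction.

t = 3/4

Work in coordinates with N = (0, 0), Q = (1, 0), K = (0, 1), C = (-3, 3).
1. W is the intersection of line CQ and line KN ⇒ W = (0, 3/4)
2. E lies on line CK with CE:EK = 3:5 ⇒ E = (-15/8, 9/4)
through W parallel to EK: direction (15/8, -5/4); meets NC at M = (-9/4, 9/4)
M = N + t·(C−N) with t = 3/4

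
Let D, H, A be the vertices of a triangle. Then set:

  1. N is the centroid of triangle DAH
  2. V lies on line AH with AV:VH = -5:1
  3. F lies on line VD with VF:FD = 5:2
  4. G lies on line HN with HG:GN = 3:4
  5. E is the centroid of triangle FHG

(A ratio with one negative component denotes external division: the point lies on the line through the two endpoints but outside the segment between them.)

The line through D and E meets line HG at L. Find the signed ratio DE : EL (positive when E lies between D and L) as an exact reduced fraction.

DE:EL = 31/11

Work in coordinates with D = (0, 0), H = (1, 0), A = (0, 1).
1. N is the centroid of triangle DAH ⇒ N = (1/3, 1/3)
2. V lies on line AH with AV:VH = -5:1 ⇒ V = (5/4, -1/4)
3. F lies on line VD with VF:FD = 5:2 ⇒ F = (5/14, -1/14)
4. G lies on line HN with HG:GN = 3:4 ⇒ G = (5/7, 1/7)
5. E is the centroid of triangle FHG ⇒ E = (29/42, 1/42)
line DE meets HG at L = (29/31, 1/31)
E = D + t·(L−D) with t = 31/42, so DE:EL = 31/42:11/42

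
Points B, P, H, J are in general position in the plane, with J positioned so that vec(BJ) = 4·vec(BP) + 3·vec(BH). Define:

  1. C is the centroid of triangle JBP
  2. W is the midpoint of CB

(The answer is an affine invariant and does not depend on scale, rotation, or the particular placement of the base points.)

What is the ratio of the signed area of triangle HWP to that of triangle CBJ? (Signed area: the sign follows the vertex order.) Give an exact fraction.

[HWP]:[CBJ] = 1/3

Choose coordinates B = (0, 0), P = (1, 0), H = (0, 1), J = (4, 3).
1. C is the centroid of triangle JBP ⇒ C = (5/3, 1)
2. W is the midpoint of CB ⇒ W = (5/6, 1/2)
2·[HWP] = -1/3, 2·[CBJ] = -1
[HWP]:[CBJ] = -1/3:-1 = 1/3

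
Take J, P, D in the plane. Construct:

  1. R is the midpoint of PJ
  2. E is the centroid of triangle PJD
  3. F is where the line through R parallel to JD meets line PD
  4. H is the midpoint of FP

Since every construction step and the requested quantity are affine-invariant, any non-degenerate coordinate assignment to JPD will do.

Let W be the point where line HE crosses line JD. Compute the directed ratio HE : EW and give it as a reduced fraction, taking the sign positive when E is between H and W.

Choose coordinates J = (0, 0), P = (1, 0), D = (0, 1).
1. R is the midpoint of PJ ⇒ R = (1/2, 0)
2. E is the centroid of triangle PJD ⇒ E = (1/3, 1/3)
3. F is where the line through R parallel to JD meets line PD ⇒ F = (1/2, 1/2)
4. H is the midpoint of FP ⇒ H = (3/4, 1/4)
line HE meets JD at W = (0, 2/5)
E = H + t·(W−H) with t = 5/9, so HE:EW = 5/9:4/9

HE:EW = 5/4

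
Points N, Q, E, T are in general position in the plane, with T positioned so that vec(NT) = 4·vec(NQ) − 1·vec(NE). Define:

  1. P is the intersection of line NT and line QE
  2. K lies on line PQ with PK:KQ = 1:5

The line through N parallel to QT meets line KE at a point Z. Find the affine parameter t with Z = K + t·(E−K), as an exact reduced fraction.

t = -4/23

Set N = (0, 0), Q = (1, 0), E = (0, 1), T = (4, -1); any affine frame gives the same invariant.
1. P is the intersection of line NT and line QE ⇒ P = (4/3, -1/3)
2. K lies on line PQ with PK:KQ = 1:5 ⇒ K = (23/18, -5/18)
through N parallel to QT: direction (3, -1); meets KE at Z = (3/2, -1/2)
Z = K + t·(E−K) with t = -4/23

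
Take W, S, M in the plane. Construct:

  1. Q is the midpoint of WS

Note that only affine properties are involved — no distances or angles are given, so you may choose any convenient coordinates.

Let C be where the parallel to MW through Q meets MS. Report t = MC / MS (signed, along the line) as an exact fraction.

t = 1/2

Choose coordinates W = (0, 0), S = (1, 0), M = (0, 1).
1. Q is the midpoint of WS ⇒ Q = (1/2, 0)
through Q parallel to MW: direction (0, -1); meets MS at C = (1/2, 1/2)
C = M + t·(S−M) with t = 1/2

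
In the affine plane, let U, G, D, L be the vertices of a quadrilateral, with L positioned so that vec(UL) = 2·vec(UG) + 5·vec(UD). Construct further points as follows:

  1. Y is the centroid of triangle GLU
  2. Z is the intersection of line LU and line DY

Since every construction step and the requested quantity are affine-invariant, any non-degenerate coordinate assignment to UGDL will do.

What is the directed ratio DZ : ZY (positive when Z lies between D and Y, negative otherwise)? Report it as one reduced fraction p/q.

Set U = (0, 0), G = (1, 0), D = (0, 1), L = (2, 5); any affine frame gives the same invariant.
1. Y is the centroid of triangle GLU ⇒ Y = (1, 5/3)
2. Z is the intersection of line LU and line DY ⇒ Z = (6/11, 15/11)
Z = D + t·(Y−D) with t = 6/11, so DZ:ZY = t:(1−t) = 6/11:5/11

DZ:ZY = 6/5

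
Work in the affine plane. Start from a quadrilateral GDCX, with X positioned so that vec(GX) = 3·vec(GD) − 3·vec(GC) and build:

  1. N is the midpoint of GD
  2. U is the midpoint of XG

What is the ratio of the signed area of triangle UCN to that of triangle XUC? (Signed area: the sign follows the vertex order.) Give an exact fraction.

[UCN]:[XUC] = -1/6

Choose coordinates G = (0, 0), D = (1, 0), C = (0, 1), X = (3, -3).
1. N is the midpoint of GD ⇒ N = (1/2, 0)
2. U is the midpoint of XG ⇒ U = (3/2, -3/2)
2·[UCN] = 1/4, 2·[XUC] = -3/2
[UCN]:[XUC] = 1/4:-3/2 = -1/6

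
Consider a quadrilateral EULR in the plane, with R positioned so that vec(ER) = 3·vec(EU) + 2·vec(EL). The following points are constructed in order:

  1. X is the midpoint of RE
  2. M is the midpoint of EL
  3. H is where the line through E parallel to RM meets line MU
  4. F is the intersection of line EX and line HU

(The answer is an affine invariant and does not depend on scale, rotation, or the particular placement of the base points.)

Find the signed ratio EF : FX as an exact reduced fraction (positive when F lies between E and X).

EF:FX = 2/5

Set E = (0, 0), U = (1, 0), L = (0, 1), R = (3, 2); any affine frame gives the same invariant.
1. X is the midpoint of RE ⇒ X = (3/2, 1)
2. M is the midpoint of EL ⇒ M = (0, 1/2)
3. H is where the line through E parallel to RM meets line MU ⇒ H = (1/2, 1/4)
4. F is the intersection of line EX and line HU ⇒ F = (3/7, 2/7)
F = E + t·(X−E) with t = 2/7, so EF:FX = t:(1−t) = 2/7:5/7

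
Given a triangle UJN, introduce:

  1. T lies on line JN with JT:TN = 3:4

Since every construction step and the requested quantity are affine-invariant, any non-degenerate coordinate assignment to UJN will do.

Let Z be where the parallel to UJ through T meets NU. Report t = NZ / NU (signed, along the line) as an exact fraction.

Choose coordinates U = (0, 0), J = (1, 0), N = (0, 1).
1. T lies on line JN with JT:TN = 3:4 ⇒ T = (4/7, 3/7)
through T parallel to UJ: direction (1, 0); meets NU at Z = (0, 3/7)
Z = N + t·(U−N) with t = 4/7

t = 4/7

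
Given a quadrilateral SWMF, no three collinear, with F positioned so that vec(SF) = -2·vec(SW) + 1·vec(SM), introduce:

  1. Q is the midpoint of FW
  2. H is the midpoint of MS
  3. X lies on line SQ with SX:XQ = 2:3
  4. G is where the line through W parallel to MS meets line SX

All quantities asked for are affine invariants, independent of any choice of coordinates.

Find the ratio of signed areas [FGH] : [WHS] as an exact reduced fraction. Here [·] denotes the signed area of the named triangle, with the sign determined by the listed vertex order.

[FGH]:[WHS] = 5

Work in coordinates with S = (0, 0), W = (1, 0), M = (0, 1), F = (-2, 1).
1. Q is the midpoint of FW ⇒ Q = (-1/2, 1/2)
2. H is the midpoint of MS ⇒ H = (0, 1/2)
3. X lies on line SQ with SX:XQ = 2:3 ⇒ X = (-1/5, 1/5)
4. G is where the line through W parallel to MS meets line SX ⇒ G = (1, -1)
2·[FGH] = 5/2, 2·[WHS] = 1/2
[FGH]:[WHS] = 5/2:1/2 = 5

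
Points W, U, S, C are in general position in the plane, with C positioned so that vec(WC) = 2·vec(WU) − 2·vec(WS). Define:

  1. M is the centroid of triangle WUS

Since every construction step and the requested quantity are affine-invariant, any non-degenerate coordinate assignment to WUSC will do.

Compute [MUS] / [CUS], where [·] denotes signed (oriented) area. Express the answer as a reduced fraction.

[MUS]:[CUS] = 1/3

Work in coordinates with W = (0, 0), U = (1, 0), S = (0, 1), C = (2, -2).
1. M is the centroid of triangle WUS ⇒ M = (1/3, 1/3)
2·[MUS] = 1/3, 2·[CUS] = 1
[MUS]:[CUS] = 1/3:1 = 1/3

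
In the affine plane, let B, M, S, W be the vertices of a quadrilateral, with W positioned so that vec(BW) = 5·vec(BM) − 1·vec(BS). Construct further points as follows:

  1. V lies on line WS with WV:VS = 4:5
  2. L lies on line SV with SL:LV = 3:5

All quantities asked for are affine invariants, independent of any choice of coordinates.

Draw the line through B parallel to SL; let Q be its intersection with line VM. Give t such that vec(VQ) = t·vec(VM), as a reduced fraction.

Assign B = (0, 0), M = (1, 0), S = (0, 1), W = (5, -1) — the answer is frame-independent, so this choice is without loss of generality.
1. V lies on line WS with WV:VS = 4:5 ⇒ V = (25/9, -1/9)
2. L lies on line SV with SL:LV = 3:5 ⇒ L = (25/24, 7/12)
through B parallel to SL: direction (25/24, -5/12); meets VM at Q = (-5/27, 2/27)
Q = V + t·(M−V) with t = 5/3

t = 5/3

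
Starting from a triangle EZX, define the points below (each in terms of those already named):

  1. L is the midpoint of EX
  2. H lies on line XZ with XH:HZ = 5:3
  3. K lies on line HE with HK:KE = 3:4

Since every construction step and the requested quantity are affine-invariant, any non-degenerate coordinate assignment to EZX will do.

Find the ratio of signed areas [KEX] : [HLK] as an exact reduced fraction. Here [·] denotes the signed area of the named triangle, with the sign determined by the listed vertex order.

[KEX]:[HLK] = -8/3

Assign E = (0, 0), Z = (1, 0), X = (0, 1) — the answer is frame-independent, so this choice is without loss of generality.
1. L is the midpoint of EX ⇒ L = (0, 1/2)
2. H lies on line XZ with XH:HZ = 5:3 ⇒ H = (5/8, 3/8)
3. K lies on line HE with HK:KE = 3:4 ⇒ K = (5/14, 3/14)
2·[KEX] = -5/14, 2·[HLK] = 15/112
[KEX]:[HLK] = -5/14:15/112 = -8/3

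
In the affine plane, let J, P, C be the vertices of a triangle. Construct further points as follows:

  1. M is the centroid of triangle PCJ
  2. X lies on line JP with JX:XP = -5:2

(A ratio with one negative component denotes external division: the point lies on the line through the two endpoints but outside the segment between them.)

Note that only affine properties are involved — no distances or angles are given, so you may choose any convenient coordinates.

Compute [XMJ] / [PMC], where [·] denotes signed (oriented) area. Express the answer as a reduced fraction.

[XMJ]:[PMC] = -5/3

Assign J = (0, 0), P = (1, 0), C = (0, 1) — the answer is frame-independent, so this choice is without loss of generality.
1. M is the centroid of triangle PCJ ⇒ M = (1/3, 1/3)
2. X lies on line JP with JX:XP = -5:2 ⇒ X = (5/3, 0)
2·[XMJ] = 5/9, 2·[PMC] = -1/3
[XMJ]:[PMC] = 5/9:-1/3 = -5/3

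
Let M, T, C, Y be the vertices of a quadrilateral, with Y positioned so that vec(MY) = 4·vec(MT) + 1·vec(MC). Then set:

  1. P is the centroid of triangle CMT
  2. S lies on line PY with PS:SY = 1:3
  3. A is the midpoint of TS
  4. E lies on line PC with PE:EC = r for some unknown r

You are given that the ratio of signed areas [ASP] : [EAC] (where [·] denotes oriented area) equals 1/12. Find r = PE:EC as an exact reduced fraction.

Choose coordinates M = (0, 0), T = (1, 0), C = (0, 1), Y = (4, 1).
1. P is the centroid of triangle CMT ⇒ P = (1/3, 1/3)
2. S lies on line PY with PS:SY = 1:3 ⇒ S = (5/4, 1/2)
3. A is the midpoint of TS ⇒ A = (9/8, 1/4)
4. With PE:EC = r, write λ = r/(r+1) so E = P + λ·(C−P); E is affine-linear in λ
Every point depending on E is an affine combination of E and λ-independent points, so each such coordinate is linear in λ; the λ² term in each signed area is a multiple of (C−P)×(C−P) = 0, so 2·[ASP] and 2·[EAC] are each linear in λ. Evaluating at λ=0 and λ=1:
  2·[ASP] = 5/24,   2·[EAC] = -1/2·λ + 1/2
So [ASP]:[EAC] = (5/24) / (-1/2·λ + 1/2). Setting this equal to 1/12:
  5/24 = 1/12·(-1/2·λ + 1/2)  ⇒  λ = -4
Then r = λ/(1−λ) = (-4)/(5) = -4/5. Check: with r = -4/5, E = (5/3, -7/3) and [ASP]:[EAC] = 1/12 as required.

r = -4/5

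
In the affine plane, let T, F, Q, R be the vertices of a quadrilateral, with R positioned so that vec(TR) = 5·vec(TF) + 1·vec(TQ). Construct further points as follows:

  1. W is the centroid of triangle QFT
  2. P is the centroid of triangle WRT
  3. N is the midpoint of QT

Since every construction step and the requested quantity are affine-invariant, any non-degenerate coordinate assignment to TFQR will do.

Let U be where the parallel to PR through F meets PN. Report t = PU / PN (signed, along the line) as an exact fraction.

t = -6/7

Work in coordinates with T = (0, 0), F = (1, 0), Q = (0, 1), R = (5, 1).
1. W is the centroid of triangle QFT ⇒ W = (1/3, 1/3)
2. P is the centroid of triangle WRT ⇒ P = (16/9, 4/9)
3. N is the midpoint of QT ⇒ N = (0, 1/2)
through F parallel to PR: direction (29/9, 5/9); meets PN at U = (208/63, 25/63)
U = P + t·(N−P) with t = -6/7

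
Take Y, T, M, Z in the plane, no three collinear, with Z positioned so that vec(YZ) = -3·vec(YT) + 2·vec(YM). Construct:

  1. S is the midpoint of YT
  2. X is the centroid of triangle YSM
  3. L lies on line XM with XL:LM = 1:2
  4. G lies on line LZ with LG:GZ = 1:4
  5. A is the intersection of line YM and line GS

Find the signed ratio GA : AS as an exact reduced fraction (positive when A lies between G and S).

Assign Y = (0, 0), T = (1, 0), M = (0, 1), Z = (-3, 2) — the answer is frame-independent, so this choice is without loss of generality.
1. S is the midpoint of YT ⇒ S = (1/2, 0)
2. X is the centroid of triangle YSM ⇒ X = (1/6, 1/3)
3. L lies on line XM with XL:LM = 1:2 ⇒ L = (1/9, 5/9)
4. G lies on line LZ with LG:GZ = 1:4 ⇒ G = (-23/45, 38/45)
5. A is the intersection of line YM and line GS ⇒ A = (0, 38/91)
A = G + t·(S−G) with t = 46/91, so GA:AS = t:(1−t) = 46/91:45/91

GA:AS = 46/45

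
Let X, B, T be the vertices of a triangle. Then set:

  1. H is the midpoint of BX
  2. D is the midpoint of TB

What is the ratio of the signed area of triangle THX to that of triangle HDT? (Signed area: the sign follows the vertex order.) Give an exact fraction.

[THX]:[HDT] = -2

Work in coordinates with X = (0, 0), B = (1, 0), T = (0, 1).
1. H is the midpoint of BX ⇒ H = (1/2, 0)
2. D is the midpoint of TB ⇒ D = (1/2, 1/2)
2·[THX] = -1/2, 2·[HDT] = 1/4
[THX]:[HDT] = -1/2:1/4 = -2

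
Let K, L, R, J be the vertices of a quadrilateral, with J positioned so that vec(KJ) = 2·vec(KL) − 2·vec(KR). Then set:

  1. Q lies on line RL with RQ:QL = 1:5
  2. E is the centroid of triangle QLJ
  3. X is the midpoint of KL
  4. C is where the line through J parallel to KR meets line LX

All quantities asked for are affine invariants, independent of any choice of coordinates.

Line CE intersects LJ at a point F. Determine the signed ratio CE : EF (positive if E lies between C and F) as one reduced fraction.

CE:EF = -41/5

Set K = (0, 0), L = (1, 0), R = (0, 1), J = (2, -2); any affine frame gives the same invariant.
1. Q lies on line RL with RQ:QL = 1:5 ⇒ Q = (1/6, 5/6)
2. E is the centroid of triangle QLJ ⇒ E = (19/18, -7/18)
3. X is the midpoint of KL ⇒ X = (1/2, 0)
4. C is where the line through J parallel to KR meets line LX ⇒ C = (2, 0)
line CE meets LJ at F = (48/41, -14/41)
E = C + t·(F−C) with t = 41/36, so CE:EF = 41/36:-5/36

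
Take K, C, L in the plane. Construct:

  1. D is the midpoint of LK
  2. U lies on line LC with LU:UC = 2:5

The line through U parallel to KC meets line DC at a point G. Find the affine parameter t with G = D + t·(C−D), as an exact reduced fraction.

Set K = (0, 0), C = (1, 0), L = (0, 1); any affine frame gives the same invariant.
1. D is the midpoint of LK ⇒ D = (0, 1/2)
2. U lies on line LC with LU:UC = 2:5 ⇒ U = (2/7, 5/7)
through U parallel to KC: direction (1, 0); meets DC at G = (-3/7, 5/7)
G = D + t·(C−D) with t = -3/7

t = -3/7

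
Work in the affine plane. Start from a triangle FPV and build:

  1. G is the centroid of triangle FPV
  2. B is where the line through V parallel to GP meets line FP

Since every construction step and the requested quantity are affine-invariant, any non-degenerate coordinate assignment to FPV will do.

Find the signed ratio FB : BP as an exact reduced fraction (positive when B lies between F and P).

FB:BP = -2

Work in coordinates with F = (0, 0), P = (1, 0), V = (0, 1).
1. G is the centroid of triangle FPV ⇒ G = (1/3, 1/3)
2. B is where the line through V parallel to GP meets line FP ⇒ B = (2, 0)
B = F + t·(P−F) with t = 2, so FB:BP = t:(1−t) = 2:-1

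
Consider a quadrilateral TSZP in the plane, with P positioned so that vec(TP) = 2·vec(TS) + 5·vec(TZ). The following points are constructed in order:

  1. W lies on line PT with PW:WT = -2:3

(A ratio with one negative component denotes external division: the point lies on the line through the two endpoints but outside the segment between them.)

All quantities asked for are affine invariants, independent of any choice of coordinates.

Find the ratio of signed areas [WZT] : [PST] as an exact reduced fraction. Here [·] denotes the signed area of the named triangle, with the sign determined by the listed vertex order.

Choose coordinates T = (0, 0), S = (1, 0), Z = (0, 1), P = (2, 5).
1. W lies on line PT with PW:WT = -2:3 ⇒ W = (6, 15)
2·[WZT] = 6, 2·[PST] = -5
[WZT]:[PST] = 6:-5 = -6/5

[WZT]:[PST] = -6/5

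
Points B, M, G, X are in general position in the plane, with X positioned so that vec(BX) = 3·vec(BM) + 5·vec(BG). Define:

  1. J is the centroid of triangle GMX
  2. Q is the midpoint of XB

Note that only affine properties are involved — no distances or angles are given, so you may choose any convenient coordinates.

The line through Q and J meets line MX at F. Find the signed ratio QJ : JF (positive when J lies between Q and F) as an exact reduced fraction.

Set B = (0, 0), M = (1, 0), G = (0, 1), X = (3, 5); any affine frame gives the same invariant.
1. J is the centroid of triangle GMX ⇒ J = (4/3, 2)
2. Q is the midpoint of XB ⇒ Q = (3/2, 5/2)
line QJ meets MX at F = (-1, -5)
J = Q + t·(F−Q) with t = 1/15, so QJ:JF = 1/15:14/15

QJ:JF = 1/14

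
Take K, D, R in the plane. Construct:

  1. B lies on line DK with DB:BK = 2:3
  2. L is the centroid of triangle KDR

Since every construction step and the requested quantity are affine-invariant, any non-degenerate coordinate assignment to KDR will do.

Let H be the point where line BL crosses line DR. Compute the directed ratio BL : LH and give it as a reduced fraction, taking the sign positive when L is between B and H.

Work in coordinates with K = (0, 0), D = (1, 0), R = (0, 1).
1. B lies on line DK with DB:BK = 2:3 ⇒ B = (3/5, 0)
2. L is the centroid of triangle KDR ⇒ L = (1/3, 1/3)
line BL meets DR at H = (-1, 2)
L = B + t·(H−B) with t = 1/6, so BL:LH = 1/6:5/6

BL:LH = 1/5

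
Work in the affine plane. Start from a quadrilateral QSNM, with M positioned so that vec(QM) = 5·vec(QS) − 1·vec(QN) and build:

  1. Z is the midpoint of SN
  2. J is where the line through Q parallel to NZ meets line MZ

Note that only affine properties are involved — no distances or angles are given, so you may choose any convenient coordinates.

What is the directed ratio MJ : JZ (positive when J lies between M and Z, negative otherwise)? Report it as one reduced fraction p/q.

MJ:JZ = -4

Set Q = (0, 0), S = (1, 0), N = (0, 1), M = (5, -1); any affine frame gives the same invariant.
1. Z is the midpoint of SN ⇒ Z = (1/2, 1/2)
2. J is where the line through Q parallel to NZ meets line MZ ⇒ J = (-1, 1)
J = M + t·(Z−M) with t = 4/3, so MJ:JZ = t:(1−t) = 4/3:-1/3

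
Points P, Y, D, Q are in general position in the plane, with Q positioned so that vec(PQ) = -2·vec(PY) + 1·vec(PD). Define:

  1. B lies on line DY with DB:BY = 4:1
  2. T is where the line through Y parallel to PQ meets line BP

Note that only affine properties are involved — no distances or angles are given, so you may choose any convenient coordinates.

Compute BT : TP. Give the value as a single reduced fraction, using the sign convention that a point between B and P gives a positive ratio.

Set P = (0, 0), Y = (1, 0), D = (0, 1), Q = (-2, 1); any affine frame gives the same invariant.
1. B lies on line DY with DB:BY = 4:1 ⇒ B = (4/5, 1/5)
2. T is where the line through Y parallel to PQ meets line BP ⇒ T = (2/3, 1/6)
T = B + t·(P−B) with t = 1/6, so BT:TP = t:(1−t) = 1/6:5/6

BT:TP = 1/5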